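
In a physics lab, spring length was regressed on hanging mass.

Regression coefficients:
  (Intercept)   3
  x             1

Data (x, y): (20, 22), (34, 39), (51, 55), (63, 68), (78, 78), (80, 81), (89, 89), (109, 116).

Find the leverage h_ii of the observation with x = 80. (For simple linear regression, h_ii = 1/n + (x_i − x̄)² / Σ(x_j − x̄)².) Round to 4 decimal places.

h = 0.1595

x̄ = (20 + 34 + 51 + 63 + 78 + 80 + 89 + 109)/8 = 65.5
Σ(x − x̄)² = 2070.25 + 992.25 + 210.25 + 6.25 + 156.25 + 210.25 + 552.25 + 1892.25 = 6090
h = 1/8 + (14.5)²/6090 = 0.125 + 0.0345238 = 0.1595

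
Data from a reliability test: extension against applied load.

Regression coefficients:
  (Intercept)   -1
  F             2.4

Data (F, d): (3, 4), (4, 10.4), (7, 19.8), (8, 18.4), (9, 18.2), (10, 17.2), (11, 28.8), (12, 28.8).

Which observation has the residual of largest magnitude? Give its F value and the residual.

F=3: ŷ = -1 + 2.4·3 = 6.2; r = 4 − 6.2 = -2.2
F=4: ŷ = -1 + 2.4·4 = 8.6; r = 10.4 − 8.6 = 1.8
F=7: ŷ = -1 + 2.4·7 = 15.8; r = 19.8 − 15.8 = 4
F=8: ŷ = -1 + 2.4·8 = 18.2; r = 18.4 − 18.2 = 0.2
F=9: ŷ = -1 + 2.4·9 = 20.6; r = 18.2 − 20.6 = -2.4
F=10: ŷ = -1 + 2.4·10 = 23; r = 17.2 − 23 = -5.8
F=11: ŷ = -1 + 2.4·11 = 25.4; r = 28.8 − 25.4 = 3.4
F=12: ŷ = -1 + 2.4·12 = 27.8; r = 28.8 − 27.8 = 1
Largest |r| is 5.8 at F = 10, residual -5.8.

F = 10, r = -5.8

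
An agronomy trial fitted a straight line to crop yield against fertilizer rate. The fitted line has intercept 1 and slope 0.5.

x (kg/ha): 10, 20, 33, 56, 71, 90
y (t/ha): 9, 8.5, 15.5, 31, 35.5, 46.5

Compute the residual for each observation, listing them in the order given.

x=10: ŷ = 1 + 0.5·10 = 6; r = 9 − 6 = 3
x=20: ŷ = 1 + 0.5·20 = 11; r = 8.5 − 11 = -2.5
x=33: ŷ = 1 + 0.5·33 = 17.5; r = 15.5 − 17.5 = -2
x=56: ŷ = 1 + 0.5·56 = 29; r = 31 − 29 = 2
x=71: ŷ = 1 + 0.5·71 = 36.5; r = 35.5 − 36.5 = -1
x=90: ŷ = 1 + 0.5·90 = 46; r = 46.5 − 46 = 0.5

3, -2.5, -2, 2, -1, 0.5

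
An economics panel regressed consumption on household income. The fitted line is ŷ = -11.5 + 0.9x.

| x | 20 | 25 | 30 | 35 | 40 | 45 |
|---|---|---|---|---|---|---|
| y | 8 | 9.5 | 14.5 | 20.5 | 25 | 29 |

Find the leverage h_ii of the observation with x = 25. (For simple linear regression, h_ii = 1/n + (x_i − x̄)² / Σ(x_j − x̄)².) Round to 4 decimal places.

x̄ = (20 + 25 + 30 + 35 + 40 + 45)/6 = 32.5
Σ(x − x̄)² = 156.25 + 56.25 + 6.25 + 6.25 + 56.25 + 156.25 = 437.5
h = 1/6 + (-7.5)²/437.5 = 0.166667 + 0.128571 = 0.2952

h = 0.2952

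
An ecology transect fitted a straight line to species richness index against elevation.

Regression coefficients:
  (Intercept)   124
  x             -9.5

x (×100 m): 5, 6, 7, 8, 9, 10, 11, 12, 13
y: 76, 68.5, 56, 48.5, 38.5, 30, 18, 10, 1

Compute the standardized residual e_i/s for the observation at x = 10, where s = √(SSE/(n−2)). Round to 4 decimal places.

x=5: ŷ = 124 − 9.5·5 = 76.5; e = 76 − 76.5 = -0.5
x=6: ŷ = 124 − 9.5·6 = 67; e = 68.5 − 67 = 1.5
x=7: ŷ = 124 − 9.5·7 = 57.5; e = 56 − 57.5 = -1.5
x=8: ŷ = 124 − 9.5·8 = 48; e = 48.5 − 48 = 0.5
x=9: ŷ = 124 − 9.5·9 = 38.5; e = 38.5 − 38.5 = 0
x=10: ŷ = 124 − 9.5·10 = 29; e = 30 − 29 = 1
x=11: ŷ = 124 − 9.5·11 = 19.5; e = 18 − 19.5 = -1.5
x=12: ŷ = 124 − 9.5·12 = 10; e = 10 − 10 = 0
x=13: ŷ = 124 − 9.5·13 = 0.5; e = 1 − 0.5 = 0.5
SSE = 0.25 + 2.25 + 2.25 + 0.25 + 0 + 1 + 2.25 + 0 + 0.25 = 8.5
s = √(8.5/7) = 1.10195
e/s = 1 / 1.10195 = 0.9075

0.9075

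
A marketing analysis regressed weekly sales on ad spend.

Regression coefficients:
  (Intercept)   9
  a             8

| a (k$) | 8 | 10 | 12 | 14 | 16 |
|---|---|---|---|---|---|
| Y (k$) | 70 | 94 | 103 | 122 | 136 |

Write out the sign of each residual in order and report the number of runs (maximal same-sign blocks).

a=8: Ŷ = 9 + 8·8 = 73; r = 70 − 73 = -3
a=10: Ŷ = 9 + 8·10 = 89; r = 94 − 89 = 5
a=12: Ŷ = 9 + 8·12 = 105; r = 103 − 105 = -2
a=14: Ŷ = 9 + 8·14 = 121; r = 122 − 121 = 1
a=16: Ŷ = 9 + 8·16 = 137; r = 136 − 137 = -1
Signs: − + − + −
Runs: −×1, +×1, −×1, +×1, −×1 → 5

5 runs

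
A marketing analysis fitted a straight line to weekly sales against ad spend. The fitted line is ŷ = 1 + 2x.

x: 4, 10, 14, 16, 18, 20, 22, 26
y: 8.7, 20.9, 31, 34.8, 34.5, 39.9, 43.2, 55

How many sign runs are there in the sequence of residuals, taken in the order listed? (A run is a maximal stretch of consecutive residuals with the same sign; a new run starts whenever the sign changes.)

x=4: ŷ = 1 + 2·4 = 9; e = 8.7 − 9 = -0.3
x=10: ŷ = 1 + 2·10 = 21; e = 20.9 − 21 = -0.1
x=14: ŷ = 1 + 2·14 = 29; e = 31 − 29 = 2
x=16: ŷ = 1 + 2·16 = 33; e = 34.8 − 33 = 1.8
x=18: ŷ = 1 + 2·18 = 37; e = 34.5 − 37 = -2.5
x=20: ŷ = 1 + 2·20 = 41; e = 39.9 − 41 = -1.1
x=22: ŷ = 1 + 2·22 = 45; e = 43.2 − 45 = -1.8
x=26: ŷ = 1 + 2·26 = 53; e = 55 − 53 = 2
Signs: − − + + − − − +
Runs: −×2, +×2, −×3, +×1 → 4

4 runs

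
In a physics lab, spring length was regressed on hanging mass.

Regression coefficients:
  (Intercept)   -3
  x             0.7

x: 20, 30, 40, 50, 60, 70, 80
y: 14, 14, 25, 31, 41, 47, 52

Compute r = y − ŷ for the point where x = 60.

ŷ = -3 + 0.7·60 = 39
r = 41 − 39 = 2

r = 2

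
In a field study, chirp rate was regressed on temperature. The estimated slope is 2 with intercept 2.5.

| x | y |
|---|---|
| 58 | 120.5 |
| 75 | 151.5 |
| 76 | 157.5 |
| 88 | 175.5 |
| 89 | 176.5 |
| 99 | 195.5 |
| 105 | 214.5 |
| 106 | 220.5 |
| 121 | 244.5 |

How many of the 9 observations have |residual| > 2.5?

5

x=58: ŷ = 2.5 + 2·58 = 118.5; e = 120.5 − 118.5 = 2
x=75: ŷ = 2.5 + 2·75 = 152.5; e = 151.5 − 152.5 = -1
x=76: ŷ = 2.5 + 2·76 = 154.5; e = 157.5 − 154.5 = 3
x=88: ŷ = 2.5 + 2·88 = 178.5; e = 175.5 − 178.5 = -3
x=89: ŷ = 2.5 + 2·89 = 180.5; e = 176.5 − 180.5 = -4
x=99: ŷ = 2.5 + 2·99 = 200.5; e = 195.5 − 200.5 = -5
x=105: ŷ = 2.5 + 2·105 = 212.5; e = 214.5 − 212.5 = 2
x=106: ŷ = 2.5 + 2·106 = 214.5; e = 220.5 − 214.5 = 6
x=121: ŷ = 2.5 + 2·121 = 244.5; e = 244.5 − 244.5 = 0
|e| > 2.5: x=76 (|e|=3), x=88 (|e|=3), x=89 (|e|=4), x=99 (|e|=5), x=106 (|e|=6) → 5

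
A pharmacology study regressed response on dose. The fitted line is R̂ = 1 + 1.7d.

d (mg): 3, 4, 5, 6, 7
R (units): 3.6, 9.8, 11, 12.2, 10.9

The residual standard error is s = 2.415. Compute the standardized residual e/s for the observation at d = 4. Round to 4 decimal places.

R̂ = 1 + 1.7·4 = 7.8
e = 9.8 − 7.8 = 2
e/s = 2 / 2.415 = 0.8282

0.8282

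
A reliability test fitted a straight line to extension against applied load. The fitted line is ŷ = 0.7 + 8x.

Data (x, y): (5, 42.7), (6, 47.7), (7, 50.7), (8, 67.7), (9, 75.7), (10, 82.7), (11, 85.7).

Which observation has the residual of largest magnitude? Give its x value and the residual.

x = 7, r = -6

x=5: ŷ = 0.7 + 8·5 = 40.7; r = 42.7 − 40.7 = 2
x=6: ŷ = 0.7 + 8·6 = 48.7; r = 47.7 − 48.7 = -1
x=7: ŷ = 0.7 + 8·7 = 56.7; r = 50.7 − 56.7 = -6
x=8: ŷ = 0.7 + 8·8 = 64.7; r = 67.7 − 64.7 = 3
x=9: ŷ = 0.7 + 8·9 = 72.7; r = 75.7 − 72.7 = 3
x=10: ŷ = 0.7 + 8·10 = 80.7; r = 82.7 − 80.7 = 2
x=11: ŷ = 0.7 + 8·11 = 88.7; r = 85.7 − 88.7 = -3
Largest |r| is 6 at x = 7, residual -6.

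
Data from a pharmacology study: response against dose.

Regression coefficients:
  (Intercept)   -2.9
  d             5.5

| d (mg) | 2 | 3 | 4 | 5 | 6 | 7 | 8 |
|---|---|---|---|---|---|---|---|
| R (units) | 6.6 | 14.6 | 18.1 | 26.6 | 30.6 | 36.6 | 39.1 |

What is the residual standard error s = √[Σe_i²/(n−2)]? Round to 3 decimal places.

s = 1.643

d=2: R̂ = -2.9 + 5.5·2 = 8.1; e = 6.6 − 8.1 = -1.5
d=3: R̂ = -2.9 + 5.5·3 = 13.6; e = 14.6 − 13.6 = 1
d=4: R̂ = -2.9 + 5.5·4 = 19.1; e = 18.1 − 19.1 = -1
d=5: R̂ = -2.9 + 5.5·5 = 24.6; e = 26.6 − 24.6 = 2
d=6: R̂ = -2.9 + 5.5·6 = 30.1; e = 30.6 − 30.1 = 0.5
d=7: R̂ = -2.9 + 5.5·7 = 35.6; e = 36.6 − 35.6 = 1
d=8: R̂ = -2.9 + 5.5·8 = 41.1; e = 39.1 − 41.1 = -2
SSE = 2.25 + 1 + 1 + 4 + 0.25 + 1 + 4 = 13.5
s = √(13.5/5) = √2.7 ≈ 1.643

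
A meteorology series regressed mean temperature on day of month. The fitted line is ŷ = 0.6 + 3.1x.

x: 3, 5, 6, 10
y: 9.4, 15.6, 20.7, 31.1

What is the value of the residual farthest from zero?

x=3: ŷ = 0.6 + 3.1·3 = 9.9; r = 9.4 − 9.9 = -0.5
x=5: ŷ = 0.6 + 3.1·5 = 16.1; r = 15.6 − 16.1 = -0.5
x=6: ŷ = 0.6 + 3.1·6 = 19.2; r = 20.7 − 19.2 = 1.5
x=10: ŷ = 0.6 + 3.1·10 = 31.6; r = 31.1 − 31.6 = -0.5
Largest |r| is 1.5 at x = 6, residual 1.5.

r = 1.5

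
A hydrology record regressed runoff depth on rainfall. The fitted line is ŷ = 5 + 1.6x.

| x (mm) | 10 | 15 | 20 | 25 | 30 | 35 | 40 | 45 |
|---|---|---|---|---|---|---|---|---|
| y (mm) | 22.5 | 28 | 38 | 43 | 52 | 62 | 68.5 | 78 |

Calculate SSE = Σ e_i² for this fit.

SSE = 11.5

x=10: ŷ = 5 + 1.6·10 = 21; e = 22.5 − 21 = 1.5
x=15: ŷ = 5 + 1.6·15 = 29; e = 28 − 29 = -1
x=20: ŷ = 5 + 1.6·20 = 37; e = 38 − 37 = 1
x=25: ŷ = 5 + 1.6·25 = 45; e = 43 − 45 = -2
x=30: ŷ = 5 + 1.6·30 = 53; e = 52 − 53 = -1
x=35: ŷ = 5 + 1.6·35 = 61; e = 62 − 61 = 1
x=40: ŷ = 5 + 1.6·40 = 69; e = 68.5 − 69 = -0.5
x=45: ŷ = 5 + 1.6·45 = 77; e = 78 − 77 = 1
SSE = 2.25 + 1 + 1 + 4 + 1 + 1 + 0.25 + 1 = 11.5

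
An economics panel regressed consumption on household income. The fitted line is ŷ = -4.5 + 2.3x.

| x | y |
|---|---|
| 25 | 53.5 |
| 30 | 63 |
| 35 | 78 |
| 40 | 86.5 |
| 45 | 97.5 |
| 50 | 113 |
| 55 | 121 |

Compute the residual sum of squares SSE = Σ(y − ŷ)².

x=25: ŷ = -4.5 + 2.3·25 = 53; e = 53.5 − 53 = 0.5
x=30: ŷ = -4.5 + 2.3·30 = 64.5; e = 63 − 64.5 = -1.5
x=35: ŷ = -4.5 + 2.3·35 = 76; e = 78 − 76 = 2
x=40: ŷ = -4.5 + 2.3·40 = 87.5; e = 86.5 − 87.5 = -1
x=45: ŷ = -4.5 + 2.3·45 = 99; e = 97.5 − 99 = -1.5
x=50: ŷ = -4.5 + 2.3·50 = 110.5; e = 113 − 110.5 = 2.5
x=55: ŷ = -4.5 + 2.3·55 = 122; e = 121 − 122 = -1
SSE = 0.25 + 2.25 + 4 + 1 + 2.25 + 6.25 + 1 = 17

SSE = 17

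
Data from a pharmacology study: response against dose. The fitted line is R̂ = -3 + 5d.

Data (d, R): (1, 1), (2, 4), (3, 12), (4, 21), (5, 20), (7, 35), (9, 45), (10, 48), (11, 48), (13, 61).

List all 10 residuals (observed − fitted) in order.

d=1: R̂ = -3 + 5·1 = 2; e = 1 − 2 = -1
d=2: R̂ = -3 + 5·2 = 7; e = 4 − 7 = -3
d=3: R̂ = -3 + 5·3 = 12; e = 12 − 12 = 0
d=4: R̂ = -3 + 5·4 = 17; e = 21 − 17 = 4
d=5: R̂ = -3 + 5·5 = 22; e = 20 − 22 = -2
d=7: R̂ = -3 + 5·7 = 32; e = 35 − 32 = 3
d=9: R̂ = -3 + 5·9 = 42; e = 45 − 42 = 3
d=10: R̂ = -3 + 5·10 = 47; e = 48 − 47 = 1
d=11: R̂ = -3 + 5·11 = 52; e = 48 − 52 = -4
d=13: R̂ = -3 + 5·13 = 62; e = 61 − 62 = -1

-1, -3, 0, 4, -2, 3, 3, 1, -4, -1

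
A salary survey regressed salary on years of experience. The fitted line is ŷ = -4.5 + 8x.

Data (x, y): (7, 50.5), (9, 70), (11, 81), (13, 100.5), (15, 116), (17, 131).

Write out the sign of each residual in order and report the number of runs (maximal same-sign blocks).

x=7: ŷ = -4.5 + 8·7 = 51.5; r = 50.5 − 51.5 = -1
x=9: ŷ = -4.5 + 8·9 = 67.5; r = 70 − 67.5 = 2.5
x=11: ŷ = -4.5 + 8·11 = 83.5; r = 81 − 83.5 = -2.5
x=13: ŷ = -4.5 + 8·13 = 99.5; r = 100.5 − 99.5 = 1
x=15: ŷ = -4.5 + 8·15 = 115.5; r = 116 − 115.5 = 0.5
x=17: ŷ = -4.5 + 8·17 = 131.5; r = 131 − 131.5 = -0.5
Signs: − + − + + −
Runs: −×1, +×1, −×1, +×2, −×1 → 5

5 runs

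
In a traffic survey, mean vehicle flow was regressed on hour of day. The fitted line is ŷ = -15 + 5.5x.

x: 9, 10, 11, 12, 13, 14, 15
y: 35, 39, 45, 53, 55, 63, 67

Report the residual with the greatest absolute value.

e = 2

x=9: ŷ = -15 + 5.5·9 = 34.5; e = 35 − 34.5 = 0.5
x=10: ŷ = -15 + 5.5·10 = 40; e = 39 − 40 = -1
x=11: ŷ = -15 + 5.5·11 = 45.5; e = 45 − 45.5 = -0.5
x=12: ŷ = -15 + 5.5·12 = 51; e = 53 − 51 = 2
x=13: ŷ = -15 + 5.5·13 = 56.5; e = 55 − 56.5 = -1.5
x=14: ŷ = -15 + 5.5·14 = 62; e = 63 − 62 = 1
x=15: ŷ = -15 + 5.5·15 = 67.5; e = 67 − 67.5 = -0.5
Largest |e| is 2 at x = 12, residual 2.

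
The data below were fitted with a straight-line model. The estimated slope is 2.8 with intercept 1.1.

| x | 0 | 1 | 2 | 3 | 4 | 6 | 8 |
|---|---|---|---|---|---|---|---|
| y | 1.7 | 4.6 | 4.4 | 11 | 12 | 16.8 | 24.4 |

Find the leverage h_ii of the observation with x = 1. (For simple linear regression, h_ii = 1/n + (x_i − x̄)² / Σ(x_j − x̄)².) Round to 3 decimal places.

x̄ = (0 + 1 + 2 + 3 + 4 + 6 + 8)/7 = 3.42857
Σ(x − x̄)² = 11.7551 + 5.89796 + 2.04082 + 0.183673 + 0.326531 + 6.61224 + 20.898 = 47.7143
h = 1/7 + (-2.42857)²/47.7143 = 0.142857 + 0.12361 = 0.266

h = 0.266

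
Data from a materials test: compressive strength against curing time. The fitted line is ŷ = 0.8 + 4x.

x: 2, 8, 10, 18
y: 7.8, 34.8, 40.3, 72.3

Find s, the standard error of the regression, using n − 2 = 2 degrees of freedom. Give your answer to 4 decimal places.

s = 1.6583

x=2: ŷ = 0.8 + 4·2 = 8.8; r = 7.8 − 8.8 = -1
x=8: ŷ = 0.8 + 4·8 = 32.8; r = 34.8 − 32.8 = 2
x=10: ŷ = 0.8 + 4·10 = 40.8; r = 40.3 − 40.8 = -0.5
x=18: ŷ = 0.8 + 4·18 = 72.8; r = 72.3 − 72.8 = -0.5
SSE = 1 + 4 + 0.25 + 0.25 = 5.5
s = √(5.5/2) = √2.75 ≈ 1.6583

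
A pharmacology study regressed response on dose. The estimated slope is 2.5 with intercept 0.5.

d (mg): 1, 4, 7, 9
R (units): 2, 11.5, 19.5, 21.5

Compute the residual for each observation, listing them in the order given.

d=1: ŷ = 0.5 + 2.5·1 = 3; e = 2 − 3 = -1
d=4: ŷ = 0.5 + 2.5·4 = 10.5; e = 11.5 − 10.5 = 1
d=7: ŷ = 0.5 + 2.5·7 = 18; e = 19.5 − 18 = 1.5
d=9: ŷ = 0.5 + 2.5·9 = 23; e = 21.5 − 23 = -1.5

-1, 1, 1.5, -1.5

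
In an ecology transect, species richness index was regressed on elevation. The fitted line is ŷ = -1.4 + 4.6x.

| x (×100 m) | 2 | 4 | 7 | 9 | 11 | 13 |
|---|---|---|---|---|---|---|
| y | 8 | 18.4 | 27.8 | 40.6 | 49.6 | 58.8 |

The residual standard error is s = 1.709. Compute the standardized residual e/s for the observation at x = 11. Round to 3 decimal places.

ŷ = -1.4 + 4.6·11 = 49.2
e = 49.6 − 49.2 = 0.4
e/s = 0.4 / 1.709 = 0.234

0.234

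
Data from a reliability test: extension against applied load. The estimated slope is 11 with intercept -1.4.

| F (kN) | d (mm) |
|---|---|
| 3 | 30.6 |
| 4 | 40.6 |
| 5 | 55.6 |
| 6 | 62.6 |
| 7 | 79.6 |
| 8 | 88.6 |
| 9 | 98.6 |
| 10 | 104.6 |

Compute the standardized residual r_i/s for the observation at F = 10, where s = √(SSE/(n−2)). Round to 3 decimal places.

F=3: d̂ = -1.4 + 11·3 = 31.6; r = 30.6 − 31.6 = -1
F=4: d̂ = -1.4 + 11·4 = 42.6; r = 40.6 − 42.6 = -2
F=5: d̂ = -1.4 + 11·5 = 53.6; r = 55.6 − 53.6 = 2
F=6: d̂ = -1.4 + 11·6 = 64.6; r = 62.6 − 64.6 = -2
F=7: d̂ = -1.4 + 11·7 = 75.6; r = 79.6 − 75.6 = 4
F=8: d̂ = -1.4 + 11·8 = 86.6; r = 88.6 − 86.6 = 2
F=9: d̂ = -1.4 + 11·9 = 97.6; r = 98.6 − 97.6 = 1
F=10: d̂ = -1.4 + 11·10 = 108.6; r = 104.6 − 108.6 = -4
SSE = 1 + 4 + 4 + 4 + 16 + 4 + 1 + 16 = 50
s = √(50/6) = 2.88675
r/s = -4 / 2.88675 = -1.386

-1.386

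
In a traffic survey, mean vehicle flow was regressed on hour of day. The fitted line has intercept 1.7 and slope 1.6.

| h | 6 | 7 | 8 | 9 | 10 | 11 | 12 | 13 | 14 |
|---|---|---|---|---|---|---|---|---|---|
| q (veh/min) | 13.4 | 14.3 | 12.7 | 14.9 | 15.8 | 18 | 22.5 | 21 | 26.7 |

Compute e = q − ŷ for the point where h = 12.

ŷ = 1.7 + 1.6·12 = 20.9
e = 22.5 − 20.9 = 1.6

e = 1.6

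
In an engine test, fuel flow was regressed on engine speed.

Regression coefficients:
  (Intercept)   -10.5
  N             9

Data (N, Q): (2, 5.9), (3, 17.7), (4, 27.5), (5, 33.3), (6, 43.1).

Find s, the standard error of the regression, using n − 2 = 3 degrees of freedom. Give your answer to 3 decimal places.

s = 1.789

N=2: ŷ = -10.5 + 9·2 = 7.5; r = 5.9 − 7.5 = -1.6
N=3: ŷ = -10.5 + 9·3 = 16.5; r = 17.7 − 16.5 = 1.2
N=4: ŷ = -10.5 + 9·4 = 25.5; r = 27.5 − 25.5 = 2
N=5: ŷ = -10.5 + 9·5 = 34.5; r = 33.3 − 34.5 = -1.2
N=6: ŷ = -10.5 + 9·6 = 43.5; r = 43.1 − 43.5 = -0.4
SSE = 2.56 + 1.44 + 4 + 1.44 + 0.16 = 9.6
s = √(9.6/3) = √3.2 ≈ 1.789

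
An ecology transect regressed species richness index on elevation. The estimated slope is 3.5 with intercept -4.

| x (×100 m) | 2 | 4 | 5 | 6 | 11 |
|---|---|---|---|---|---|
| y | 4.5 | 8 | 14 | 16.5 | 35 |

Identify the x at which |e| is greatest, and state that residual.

x=2: ŷ = -4 + 3.5·2 = 3; e = 4.5 − 3 = 1.5
x=4: ŷ = -4 + 3.5·4 = 10; e = 8 − 10 = -2
x=5: ŷ = -4 + 3.5·5 = 13.5; e = 14 − 13.5 = 0.5
x=6: ŷ = -4 + 3.5·6 = 17; e = 16.5 − 17 = -0.5
x=11: ŷ = -4 + 3.5·11 = 34.5; e = 35 − 34.5 = 0.5
Largest |e| is 2 at x = 4, residual -2.

x = 4, e = -2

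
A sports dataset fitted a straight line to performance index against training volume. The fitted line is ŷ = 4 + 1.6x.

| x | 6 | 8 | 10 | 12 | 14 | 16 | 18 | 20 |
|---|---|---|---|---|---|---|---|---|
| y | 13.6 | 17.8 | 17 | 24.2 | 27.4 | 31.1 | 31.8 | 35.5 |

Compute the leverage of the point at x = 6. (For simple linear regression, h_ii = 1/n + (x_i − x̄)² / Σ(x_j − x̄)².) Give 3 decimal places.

h = 0.417

x̄ = (6 + 8 + 10 + 12 + 14 + 16 + 18 + 20)/8 = 13
Σ(x − x̄)² = 49 + 25 + 9 + 1 + 1 + 9 + 25 + 49 = 168
h = 1/8 + (-7)²/168 = 0.125 + 0.291667 = 0.417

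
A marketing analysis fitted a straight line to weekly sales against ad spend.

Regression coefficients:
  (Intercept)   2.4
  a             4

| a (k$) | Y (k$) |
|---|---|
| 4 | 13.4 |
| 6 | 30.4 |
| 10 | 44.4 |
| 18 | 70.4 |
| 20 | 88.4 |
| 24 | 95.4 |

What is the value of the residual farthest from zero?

a=4: ŷ = 2.4 + 4·4 = 18.4; r = 13.4 − 18.4 = -5
a=6: ŷ = 2.4 + 4·6 = 26.4; r = 30.4 − 26.4 = 4
a=10: ŷ = 2.4 + 4·10 = 42.4; r = 44.4 − 42.4 = 2
a=18: ŷ = 2.4 + 4·18 = 74.4; r = 70.4 − 74.4 = -4
a=20: ŷ = 2.4 + 4·20 = 82.4; r = 88.4 − 82.4 = 6
a=24: ŷ = 2.4 + 4·24 = 98.4; r = 95.4 − 98.4 = -3
Largest |r| is 6 at a = 20, residual 6.

r = 6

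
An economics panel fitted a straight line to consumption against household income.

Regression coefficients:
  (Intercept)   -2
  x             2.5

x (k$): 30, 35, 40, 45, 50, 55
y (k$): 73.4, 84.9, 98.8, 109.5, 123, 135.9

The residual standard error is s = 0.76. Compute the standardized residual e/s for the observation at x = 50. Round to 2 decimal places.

0.00

ŷ = -2 + 2.5·50 = 123
e = 123 − 123 = 0
e/s = 0 / 0.76 = 0.00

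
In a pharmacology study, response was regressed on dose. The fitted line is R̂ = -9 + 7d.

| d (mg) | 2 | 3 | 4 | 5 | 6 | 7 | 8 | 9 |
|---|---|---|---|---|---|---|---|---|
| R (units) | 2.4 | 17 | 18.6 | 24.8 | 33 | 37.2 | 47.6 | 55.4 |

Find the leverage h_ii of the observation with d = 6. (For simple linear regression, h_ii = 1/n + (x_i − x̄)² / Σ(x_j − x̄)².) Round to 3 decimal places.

d̄ = (2 + 3 + 4 + 5 + 6 + 7 + 8 + 9)/8 = 5.5
Σ(d − d̄)² = 12.25 + 6.25 + 2.25 + 0.25 + 0.25 + 2.25 + 6.25 + 12.25 = 42
h = 1/8 + (0.5)²/42 = 0.125 + 0.00595238 = 0.131

h = 0.131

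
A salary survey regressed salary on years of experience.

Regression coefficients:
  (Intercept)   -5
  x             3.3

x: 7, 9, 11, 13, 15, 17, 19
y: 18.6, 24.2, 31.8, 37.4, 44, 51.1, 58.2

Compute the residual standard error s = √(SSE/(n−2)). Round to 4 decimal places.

s = 0.5477

x=7: ŷ = -5 + 3.3·7 = 18.1; e = 18.6 − 18.1 = 0.5
x=9: ŷ = -5 + 3.3·9 = 24.7; e = 24.2 − 24.7 = -0.5
x=11: ŷ = -5 + 3.3·11 = 31.3; e = 31.8 − 31.3 = 0.5
x=13: ŷ = -5 + 3.3·13 = 37.9; e = 37.4 − 37.9 = -0.5
x=15: ŷ = -5 + 3.3·15 = 44.5; e = 44 − 44.5 = -0.5
x=17: ŷ = -5 + 3.3·17 = 51.1; e = 51.1 − 51.1 = 0
x=19: ŷ = -5 + 3.3·19 = 57.7; e = 58.2 − 57.7 = 0.5
SSE = 0.25 + 0.25 + 0.25 + 0.25 + 0.25 + 0 + 0.25 = 1.5
s = √(1.5/5) = √0.3 ≈ 0.5477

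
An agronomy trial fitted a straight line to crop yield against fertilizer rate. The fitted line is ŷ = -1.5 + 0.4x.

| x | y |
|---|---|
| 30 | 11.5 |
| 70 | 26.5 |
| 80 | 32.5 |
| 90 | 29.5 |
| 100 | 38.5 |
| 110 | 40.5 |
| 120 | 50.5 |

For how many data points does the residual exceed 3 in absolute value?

x=30: ŷ = -1.5 + 0.4·30 = 10.5; e = 11.5 − 10.5 = 1
x=70: ŷ = -1.5 + 0.4·70 = 26.5; e = 26.5 − 26.5 = 0
x=80: ŷ = -1.5 + 0.4·80 = 30.5; e = 32.5 − 30.5 = 2
x=90: ŷ = -1.5 + 0.4·90 = 34.5; e = 29.5 − 34.5 = -5
x=100: ŷ = -1.5 + 0.4·100 = 38.5; e = 38.5 − 38.5 = 0
x=110: ŷ = -1.5 + 0.4·110 = 42.5; e = 40.5 − 42.5 = -2
x=120: ŷ = -1.5 + 0.4·120 = 46.5; e = 50.5 − 46.5 = 4
|e| > 3: x=90 (|e|=5), x=120 (|e|=4) → 2

2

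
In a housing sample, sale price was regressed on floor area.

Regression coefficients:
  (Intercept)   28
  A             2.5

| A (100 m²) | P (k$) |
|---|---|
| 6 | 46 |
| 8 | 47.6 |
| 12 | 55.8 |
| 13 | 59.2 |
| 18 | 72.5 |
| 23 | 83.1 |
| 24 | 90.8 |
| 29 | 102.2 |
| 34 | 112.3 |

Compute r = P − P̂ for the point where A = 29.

r = 1.7

P̂ = 28 + 2.5·29 = 100.5
r = 102.2 − 100.5 = 1.7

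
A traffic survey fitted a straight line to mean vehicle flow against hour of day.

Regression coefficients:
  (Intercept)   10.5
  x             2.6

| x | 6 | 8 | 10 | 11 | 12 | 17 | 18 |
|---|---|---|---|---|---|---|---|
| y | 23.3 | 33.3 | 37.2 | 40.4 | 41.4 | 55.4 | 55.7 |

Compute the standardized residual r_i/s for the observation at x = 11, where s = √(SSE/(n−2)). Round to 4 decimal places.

x=6: ŷ = 10.5 + 2.6·6 = 26.1; r = 23.3 − 26.1 = -2.8
x=8: ŷ = 10.5 + 2.6·8 = 31.3; r = 33.3 − 31.3 = 2
x=10: ŷ = 10.5 + 2.6·10 = 36.5; r = 37.2 − 36.5 = 0.7
x=11: ŷ = 10.5 + 2.6·11 = 39.1; r = 40.4 − 39.1 = 1.3
x=12: ŷ = 10.5 + 2.6·12 = 41.7; r = 41.4 − 41.7 = -0.3
x=17: ŷ = 10.5 + 2.6·17 = 54.7; r = 55.4 − 54.7 = 0.7
x=18: ŷ = 10.5 + 2.6·18 = 57.3; r = 55.7 − 57.3 = -1.6
SSE = 7.84 + 4 + 0.49 + 1.69 + 0.09 + 0.49 + 2.56 = 17.16
s = √(17.16/5) = 1.85257
r/s = 1.3 / 1.85257 = 0.7017

0.7017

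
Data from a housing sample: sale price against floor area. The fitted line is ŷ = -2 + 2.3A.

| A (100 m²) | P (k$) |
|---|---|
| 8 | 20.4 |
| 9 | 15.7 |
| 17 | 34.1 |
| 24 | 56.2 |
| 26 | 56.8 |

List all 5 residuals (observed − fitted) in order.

A=8: ŷ = -2 + 2.3·8 = 16.4; r = 20.4 − 16.4 = 4
A=9: ŷ = -2 + 2.3·9 = 18.7; r = 15.7 − 18.7 = -3
A=17: ŷ = -2 + 2.3·17 = 37.1; r = 34.1 − 37.1 = -3
A=24: ŷ = -2 + 2.3·24 = 53.2; r = 56.2 − 53.2 = 3
A=26: ŷ = -2 + 2.3·26 = 57.8; r = 56.8 − 57.8 = -1

4, -3, -3, 3, -1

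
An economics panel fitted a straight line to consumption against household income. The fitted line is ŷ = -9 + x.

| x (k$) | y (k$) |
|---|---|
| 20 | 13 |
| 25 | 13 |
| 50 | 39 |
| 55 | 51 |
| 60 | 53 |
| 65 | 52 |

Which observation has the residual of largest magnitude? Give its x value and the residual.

x=20: ŷ = -9 + 20 = 11; e = 13 − 11 = 2
x=25: ŷ = -9 + 25 = 16; e = 13 − 16 = -3
x=50: ŷ = -9 + 50 = 41; e = 39 − 41 = -2
x=55: ŷ = -9 + 55 = 46; e = 51 − 46 = 5
x=60: ŷ = -9 + 60 = 51; e = 53 − 51 = 2
x=65: ŷ = -9 + 65 = 56; e = 52 − 56 = -4
Largest |e| is 5 at x = 55, residual 5.

x = 55, e = 5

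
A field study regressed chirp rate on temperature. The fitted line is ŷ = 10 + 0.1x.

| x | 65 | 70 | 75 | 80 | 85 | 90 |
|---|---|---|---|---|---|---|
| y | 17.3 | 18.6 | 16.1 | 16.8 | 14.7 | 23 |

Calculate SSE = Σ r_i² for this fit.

SSE = 37.04

x=65: ŷ = 10 + 0.1·65 = 16.5; r = 17.3 − 16.5 = 0.8
x=70: ŷ = 10 + 0.1·70 = 17; r = 18.6 − 17 = 1.6
x=75: ŷ = 10 + 0.1·75 = 17.5; r = 16.1 − 17.5 = -1.4
x=80: ŷ = 10 + 0.1·80 = 18; r = 16.8 − 18 = -1.2
x=85: ŷ = 10 + 0.1·85 = 18.5; r = 14.7 − 18.5 = -3.8
x=90: ŷ = 10 + 0.1·90 = 19; r = 23 − 19 = 4
SSE = 0.64 + 2.56 + 1.96 + 1.44 + 14.44 + 16 = 37.04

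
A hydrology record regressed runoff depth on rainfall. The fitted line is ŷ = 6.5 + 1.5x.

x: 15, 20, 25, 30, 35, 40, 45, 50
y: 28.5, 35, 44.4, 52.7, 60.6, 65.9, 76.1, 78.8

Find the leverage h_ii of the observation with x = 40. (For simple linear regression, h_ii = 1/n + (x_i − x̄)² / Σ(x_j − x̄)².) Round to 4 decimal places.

h = 0.1786

x̄ = (15 + 20 + 25 + 30 + 35 + 40 + 45 + 50)/8 = 32.5
Σ(x − x̄)² = 306.25 + 156.25 + 56.25 + 6.25 + 6.25 + 56.25 + 156.25 + 306.25 = 1050
h = 1/8 + (7.5)²/1050 = 0.125 + 0.0535714 = 0.1786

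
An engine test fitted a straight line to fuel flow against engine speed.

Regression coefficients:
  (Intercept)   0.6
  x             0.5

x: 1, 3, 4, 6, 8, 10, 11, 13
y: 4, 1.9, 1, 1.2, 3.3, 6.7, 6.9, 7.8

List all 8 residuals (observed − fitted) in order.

x=1: ŷ = 0.6 + 0.5·1 = 1.1; r = 4 − 1.1 = 2.9
x=3: ŷ = 0.6 + 0.5·3 = 2.1; r = 1.9 − 2.1 = -0.2
x=4: ŷ = 0.6 + 0.5·4 = 2.6; r = 1 − 2.6 = -1.6
x=6: ŷ = 0.6 + 0.5·6 = 3.6; r = 1.2 − 3.6 = -2.4
x=8: ŷ = 0.6 + 0.5·8 = 4.6; r = 3.3 − 4.6 = -1.3
x=10: ŷ = 0.6 + 0.5·10 = 5.6; r = 6.7 − 5.6 = 1.1
x=11: ŷ = 0.6 + 0.5·11 = 6.1; r = 6.9 − 6.1 = 0.8
x=13: ŷ = 0.6 + 0.5·13 = 7.1; r = 7.8 − 7.1 = 0.7

2.9, -0.2, -1.6, -2.4, -1.3, 1.1, 0.8, 0.7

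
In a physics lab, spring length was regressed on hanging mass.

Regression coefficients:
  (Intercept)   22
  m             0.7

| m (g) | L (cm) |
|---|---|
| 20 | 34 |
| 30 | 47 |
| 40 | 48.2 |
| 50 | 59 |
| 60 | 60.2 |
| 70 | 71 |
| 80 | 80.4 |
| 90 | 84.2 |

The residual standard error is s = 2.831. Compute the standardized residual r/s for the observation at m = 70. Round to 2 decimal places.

0.00

ŷ = 22 + 0.7·70 = 71
r = 71 − 71 = 0
r/s = 0 / 2.831 = 0.00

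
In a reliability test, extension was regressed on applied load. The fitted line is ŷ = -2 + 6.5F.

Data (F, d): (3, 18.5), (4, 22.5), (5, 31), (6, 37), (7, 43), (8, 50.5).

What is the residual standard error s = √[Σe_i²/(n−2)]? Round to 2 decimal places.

F=3: ŷ = -2 + 6.5·3 = 17.5; e = 18.5 − 17.5 = 1
F=4: ŷ = -2 + 6.5·4 = 24; e = 22.5 − 24 = -1.5
F=5: ŷ = -2 + 6.5·5 = 30.5; e = 31 − 30.5 = 0.5
F=6: ŷ = -2 + 6.5·6 = 37; e = 37 − 37 = 0
F=7: ŷ = -2 + 6.5·7 = 43.5; e = 43 − 43.5 = -0.5
F=8: ŷ = -2 + 6.5·8 = 50; e = 50.5 − 50 = 0.5
SSE = 1 + 2.25 + 0.25 + 0 + 0.25 + 0.25 = 4
s = √(4/4) = √1 ≈ 1.00

s = 1.00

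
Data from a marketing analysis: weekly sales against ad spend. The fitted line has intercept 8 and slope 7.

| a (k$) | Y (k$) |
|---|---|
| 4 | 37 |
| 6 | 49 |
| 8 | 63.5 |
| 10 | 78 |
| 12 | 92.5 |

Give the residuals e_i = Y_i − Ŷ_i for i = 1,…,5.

1, -1, -0.5, 0, 0.5

a=4: Ŷ = 8 + 7·4 = 36; e = 37 − 36 = 1
a=6: Ŷ = 8 + 7·6 = 50; e = 49 − 50 = -1
a=8: Ŷ = 8 + 7·8 = 64; e = 63.5 − 64 = -0.5
a=10: Ŷ = 8 + 7·10 = 78; e = 78 − 78 = 0
a=12: Ŷ = 8 + 7·12 = 92; e = 92.5 − 92 = 0.5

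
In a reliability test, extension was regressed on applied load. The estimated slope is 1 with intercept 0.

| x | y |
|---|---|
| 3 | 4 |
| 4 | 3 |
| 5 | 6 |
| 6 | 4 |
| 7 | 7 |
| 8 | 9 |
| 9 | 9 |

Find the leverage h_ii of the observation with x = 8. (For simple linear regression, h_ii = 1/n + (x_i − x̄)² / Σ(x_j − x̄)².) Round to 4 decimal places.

x̄ = (3 + 4 + 5 + 6 + 7 + 8 + 9)/7 = 6
Σ(x − x̄)² = 9 + 4 + 1 + 0 + 1 + 4 + 9 = 28
h = 1/7 + (2)²/28 = 0.142857 + 0.142857 = 0.2857

h = 0.2857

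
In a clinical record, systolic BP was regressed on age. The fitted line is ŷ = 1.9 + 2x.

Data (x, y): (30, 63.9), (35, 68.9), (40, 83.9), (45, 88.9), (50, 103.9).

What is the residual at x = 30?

ŷ = 1.9 + 2·30 = 61.9
e = 63.9 − 61.9 = 2

e = 2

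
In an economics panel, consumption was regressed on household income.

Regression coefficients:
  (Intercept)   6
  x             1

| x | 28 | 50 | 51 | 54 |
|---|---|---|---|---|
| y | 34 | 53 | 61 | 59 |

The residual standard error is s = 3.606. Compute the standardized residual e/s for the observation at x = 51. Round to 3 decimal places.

1.109

ŷ = 6 + 51 = 57
e = 61 − 57 = 4
e/s = 4 / 3.606 = 1.109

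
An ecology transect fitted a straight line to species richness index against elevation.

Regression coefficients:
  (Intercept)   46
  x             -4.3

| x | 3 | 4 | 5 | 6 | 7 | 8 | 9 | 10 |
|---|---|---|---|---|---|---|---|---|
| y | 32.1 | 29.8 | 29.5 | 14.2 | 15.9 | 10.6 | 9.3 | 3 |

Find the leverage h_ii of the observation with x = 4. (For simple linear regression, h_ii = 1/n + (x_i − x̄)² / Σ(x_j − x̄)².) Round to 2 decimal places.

x̄ = (3 + 4 + 5 + 6 + 7 + 8 + 9 + 10)/8 = 6.5
Σ(x − x̄)² = 12.25 + 6.25 + 2.25 + 0.25 + 0.25 + 2.25 + 6.25 + 12.25 = 42
h = 1/8 + (-2.5)²/42 = 0.125 + 0.14881 = 0.27

h = 0.27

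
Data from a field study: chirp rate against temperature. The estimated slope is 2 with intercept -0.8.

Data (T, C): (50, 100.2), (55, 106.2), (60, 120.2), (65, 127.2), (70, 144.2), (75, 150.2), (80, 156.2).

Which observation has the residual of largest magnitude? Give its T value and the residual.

T = 70, r = 5

T=50: Ĉ = -0.8 + 2·50 = 99.2; r = 100.2 − 99.2 = 1
T=55: Ĉ = -0.8 + 2·55 = 109.2; r = 106.2 − 109.2 = -3
T=60: Ĉ = -0.8 + 2·60 = 119.2; r = 120.2 − 119.2 = 1
T=65: Ĉ = -0.8 + 2·65 = 129.2; r = 127.2 − 129.2 = -2
T=70: Ĉ = -0.8 + 2·70 = 139.2; r = 144.2 − 139.2 = 5
T=75: Ĉ = -0.8 + 2·75 = 149.2; r = 150.2 − 149.2 = 1
T=80: Ĉ = -0.8 + 2·80 = 159.2; r = 156.2 − 159.2 = -3
Largest |r| is 5 at T = 70, residual 5.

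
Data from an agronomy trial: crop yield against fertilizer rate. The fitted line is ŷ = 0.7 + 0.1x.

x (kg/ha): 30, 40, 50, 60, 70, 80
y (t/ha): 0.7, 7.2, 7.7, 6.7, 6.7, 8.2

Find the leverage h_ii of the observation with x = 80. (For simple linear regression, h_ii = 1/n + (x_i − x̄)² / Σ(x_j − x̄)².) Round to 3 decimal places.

x̄ = (30 + 40 + 50 + 60 + 70 + 80)/6 = 55
Σ(x − x̄)² = 625 + 225 + 25 + 25 + 225 + 625 = 1750
h = 1/6 + (25)²/1750 = 0.166667 + 0.357143 = 0.524

h = 0.524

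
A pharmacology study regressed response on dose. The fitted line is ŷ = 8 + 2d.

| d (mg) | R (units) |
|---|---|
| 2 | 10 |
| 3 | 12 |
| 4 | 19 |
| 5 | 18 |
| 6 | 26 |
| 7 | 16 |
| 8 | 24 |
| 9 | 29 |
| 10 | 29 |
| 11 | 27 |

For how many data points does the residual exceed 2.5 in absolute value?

5

d=2: ŷ = 8 + 2·2 = 12; e = 10 − 12 = -2
d=3: ŷ = 8 + 2·3 = 14; e = 12 − 14 = -2
d=4: ŷ = 8 + 2·4 = 16; e = 19 − 16 = 3
d=5: ŷ = 8 + 2·5 = 18; e = 18 − 18 = 0
d=6: ŷ = 8 + 2·6 = 20; e = 26 − 20 = 6
d=7: ŷ = 8 + 2·7 = 22; e = 16 − 22 = -6
d=8: ŷ = 8 + 2·8 = 24; e = 24 − 24 = 0
d=9: ŷ = 8 + 2·9 = 26; e = 29 − 26 = 3
d=10: ŷ = 8 + 2·10 = 28; e = 29 − 28 = 1
d=11: ŷ = 8 + 2·11 = 30; e = 27 − 30 = -3
|e| > 2.5: d=4 (|e|=3), d=6 (|e|=6), d=7 (|e|=6), d=9 (|e|=3), d=11 (|e|=3) → 5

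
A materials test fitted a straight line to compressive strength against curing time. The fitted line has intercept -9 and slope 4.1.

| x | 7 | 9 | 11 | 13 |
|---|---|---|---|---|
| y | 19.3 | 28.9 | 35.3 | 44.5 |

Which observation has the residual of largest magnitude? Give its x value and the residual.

x=7: ŷ = -9 + 4.1·7 = 19.7; r = 19.3 − 19.7 = -0.4
x=9: ŷ = -9 + 4.1·9 = 27.9; r = 28.9 − 27.9 = 1
x=11: ŷ = -9 + 4.1·11 = 36.1; r = 35.3 − 36.1 = -0.8
x=13: ŷ = -9 + 4.1·13 = 44.3; r = 44.5 − 44.3 = 0.2
Largest |r| is 1 at x = 9, residual 1.

x = 9, r = 1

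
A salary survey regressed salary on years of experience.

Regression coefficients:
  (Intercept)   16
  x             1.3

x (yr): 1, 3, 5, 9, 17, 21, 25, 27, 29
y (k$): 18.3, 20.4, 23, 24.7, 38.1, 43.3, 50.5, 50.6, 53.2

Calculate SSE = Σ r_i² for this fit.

x=1: ŷ = 16 + 1.3·1 = 17.3; r = 18.3 − 17.3 = 1
x=3: ŷ = 16 + 1.3·3 = 19.9; r = 20.4 − 19.9 = 0.5
x=5: ŷ = 16 + 1.3·5 = 22.5; r = 23 − 22.5 = 0.5
x=9: ŷ = 16 + 1.3·9 = 27.7; r = 24.7 − 27.7 = -3
x=17: ŷ = 16 + 1.3·17 = 38.1; r = 38.1 − 38.1 = 0
x=21: ŷ = 16 + 1.3·21 = 43.3; r = 43.3 − 43.3 = 0
x=25: ŷ = 16 + 1.3·25 = 48.5; r = 50.5 − 48.5 = 2
x=27: ŷ = 16 + 1.3·27 = 51.1; r = 50.6 − 51.1 = -0.5
x=29: ŷ = 16 + 1.3·29 = 53.7; r = 53.2 − 53.7 = -0.5
SSE = 1 + 0.25 + 0.25 + 9 + 0 + 0 + 4 + 0.25 + 0.25 = 15

SSE = 15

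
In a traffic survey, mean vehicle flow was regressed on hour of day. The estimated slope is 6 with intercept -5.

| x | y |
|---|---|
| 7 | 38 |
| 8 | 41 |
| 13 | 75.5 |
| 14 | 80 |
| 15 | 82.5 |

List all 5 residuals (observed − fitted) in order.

1, -2, 2.5, 1, -2.5

x=7: ŷ = -5 + 6·7 = 37; r = 38 − 37 = 1
x=8: ŷ = -5 + 6·8 = 43; r = 41 − 43 = -2
x=13: ŷ = -5 + 6·13 = 73; r = 75.5 − 73 = 2.5
x=14: ŷ = -5 + 6·14 = 79; r = 80 − 79 = 1
x=15: ŷ = -5 + 6·15 = 85; r = 82.5 − 85 = -2.5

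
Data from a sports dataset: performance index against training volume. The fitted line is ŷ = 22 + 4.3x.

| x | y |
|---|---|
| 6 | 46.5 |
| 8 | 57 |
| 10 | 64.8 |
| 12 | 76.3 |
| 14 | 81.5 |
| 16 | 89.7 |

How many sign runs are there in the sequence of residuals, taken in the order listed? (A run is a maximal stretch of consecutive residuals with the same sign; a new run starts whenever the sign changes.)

5 runs

x=6: ŷ = 22 + 4.3·6 = 47.8; r = 46.5 − 47.8 = -1.3
x=8: ŷ = 22 + 4.3·8 = 56.4; r = 57 − 56.4 = 0.6
x=10: ŷ = 22 + 4.3·10 = 65; r = 64.8 − 65 = -0.2
x=12: ŷ = 22 + 4.3·12 = 73.6; r = 76.3 − 73.6 = 2.7
x=14: ŷ = 22 + 4.3·14 = 82.2; r = 81.5 − 82.2 = -0.7
x=16: ŷ = 22 + 4.3·16 = 90.8; r = 89.7 − 90.8 = -1.1
Signs: − + − + − −
Runs: −×1, +×1, −×1, +×1, −×2 → 5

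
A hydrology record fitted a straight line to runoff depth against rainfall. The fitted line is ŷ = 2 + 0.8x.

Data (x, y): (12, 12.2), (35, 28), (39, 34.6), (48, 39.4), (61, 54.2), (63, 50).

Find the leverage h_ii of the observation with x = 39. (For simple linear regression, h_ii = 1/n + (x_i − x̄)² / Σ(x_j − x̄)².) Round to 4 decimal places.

x̄ = (12 + 35 + 39 + 48 + 61 + 63)/6 = 43
Σ(x − x̄)² = 961 + 64 + 16 + 25 + 324 + 400 = 1790
h = 1/6 + (-4)²/1790 = 0.166667 + 0.00893855 = 0.1756

h = 0.1756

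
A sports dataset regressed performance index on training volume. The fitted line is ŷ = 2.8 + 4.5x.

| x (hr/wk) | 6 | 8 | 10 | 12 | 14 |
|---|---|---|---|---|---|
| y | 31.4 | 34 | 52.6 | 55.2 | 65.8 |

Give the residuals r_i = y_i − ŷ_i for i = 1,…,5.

x=6: ŷ = 2.8 + 4.5·6 = 29.8; r = 31.4 − 29.8 = 1.6
x=8: ŷ = 2.8 + 4.5·8 = 38.8; r = 34 − 38.8 = -4.8
x=10: ŷ = 2.8 + 4.5·10 = 47.8; r = 52.6 − 47.8 = 4.8
x=12: ŷ = 2.8 + 4.5·12 = 56.8; r = 55.2 − 56.8 = -1.6
x=14: ŷ = 2.8 + 4.5·14 = 65.8; r = 65.8 − 65.8 = 0

1.6, -4.8, 4.8, -1.6, 0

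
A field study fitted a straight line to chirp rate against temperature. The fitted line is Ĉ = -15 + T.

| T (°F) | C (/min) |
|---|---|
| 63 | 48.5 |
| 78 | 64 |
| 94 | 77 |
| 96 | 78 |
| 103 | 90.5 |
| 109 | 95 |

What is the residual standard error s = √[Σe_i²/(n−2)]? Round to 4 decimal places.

s = 2.3184

T=63: Ĉ = -15 + 63 = 48; e = 48.5 − 48 = 0.5
T=78: Ĉ = -15 + 78 = 63; e = 64 − 63 = 1
T=94: Ĉ = -15 + 94 = 79; e = 77 − 79 = -2
T=96: Ĉ = -15 + 96 = 81; e = 78 − 81 = -3
T=103: Ĉ = -15 + 103 = 88; e = 90.5 − 88 = 2.5
T=109: Ĉ = -15 + 109 = 94; e = 95 − 94 = 1
SSE = 0.25 + 1 + 4 + 9 + 6.25 + 1 = 21.5
s = √(21.5/4) = √5.375 ≈ 2.3184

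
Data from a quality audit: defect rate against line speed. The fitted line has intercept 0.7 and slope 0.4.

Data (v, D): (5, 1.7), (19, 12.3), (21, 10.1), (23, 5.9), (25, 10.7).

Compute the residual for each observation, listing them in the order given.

-1, 4, 1, -4, 0

v=5: D̂ = 0.7 + 0.4·5 = 2.7; e = 1.7 − 2.7 = -1
v=19: D̂ = 0.7 + 0.4·19 = 8.3; e = 12.3 − 8.3 = 4
v=21: D̂ = 0.7 + 0.4·21 = 9.1; e = 10.1 − 9.1 = 1
v=23: D̂ = 0.7 + 0.4·23 = 9.9; e = 5.9 − 9.9 = -4
v=25: D̂ = 0.7 + 0.4·25 = 10.7; e = 10.7 − 10.7 = 0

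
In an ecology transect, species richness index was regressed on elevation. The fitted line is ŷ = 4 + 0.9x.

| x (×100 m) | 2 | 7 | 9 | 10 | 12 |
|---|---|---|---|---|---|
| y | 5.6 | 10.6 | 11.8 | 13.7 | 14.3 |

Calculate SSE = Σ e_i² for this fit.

SSE = 0.96

x=2: ŷ = 4 + 0.9·2 = 5.8; e = 5.6 − 5.8 = -0.2
x=7: ŷ = 4 + 0.9·7 = 10.3; e = 10.6 − 10.3 = 0.3
x=9: ŷ = 4 + 0.9·9 = 12.1; e = 11.8 − 12.1 = -0.3
x=10: ŷ = 4 + 0.9·10 = 13; e = 13.7 − 13 = 0.7
x=12: ŷ = 4 + 0.9·12 = 14.8; e = 14.3 − 14.8 = -0.5
SSE = 0.04 + 0.09 + 0.09 + 0.49 + 0.25 = 0.96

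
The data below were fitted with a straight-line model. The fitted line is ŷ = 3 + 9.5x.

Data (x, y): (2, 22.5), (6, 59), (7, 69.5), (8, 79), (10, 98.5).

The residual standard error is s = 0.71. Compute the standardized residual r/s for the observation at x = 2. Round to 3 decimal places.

ŷ = 3 + 9.5·2 = 22
r = 22.5 − 22 = 0.5
r/s = 0.5 / 0.71 = 0.704

0.704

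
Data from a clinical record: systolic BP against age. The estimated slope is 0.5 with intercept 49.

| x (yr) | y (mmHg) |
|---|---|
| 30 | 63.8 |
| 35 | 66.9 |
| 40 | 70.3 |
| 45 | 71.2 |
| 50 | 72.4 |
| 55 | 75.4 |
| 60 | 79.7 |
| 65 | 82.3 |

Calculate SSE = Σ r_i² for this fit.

SSE = 6.88

x=30: ŷ = 49 + 0.5·30 = 64; r = 63.8 − 64 = -0.2
x=35: ŷ = 49 + 0.5·35 = 66.5; r = 66.9 − 66.5 = 0.4
x=40: ŷ = 49 + 0.5·40 = 69; r = 70.3 − 69 = 1.3
x=45: ŷ = 49 + 0.5·45 = 71.5; r = 71.2 − 71.5 = -0.3
x=50: ŷ = 49 + 0.5·50 = 74; r = 72.4 − 74 = -1.6
x=55: ŷ = 49 + 0.5·55 = 76.5; r = 75.4 − 76.5 = -1.1
x=60: ŷ = 49 + 0.5·60 = 79; r = 79.7 − 79 = 0.7
x=65: ŷ = 49 + 0.5·65 = 81.5; r = 82.3 − 81.5 = 0.8
SSE = 0.04 + 0.16 + 1.69 + 0.09 + 2.56 + 1.21 + 0.49 + 0.64 = 6.88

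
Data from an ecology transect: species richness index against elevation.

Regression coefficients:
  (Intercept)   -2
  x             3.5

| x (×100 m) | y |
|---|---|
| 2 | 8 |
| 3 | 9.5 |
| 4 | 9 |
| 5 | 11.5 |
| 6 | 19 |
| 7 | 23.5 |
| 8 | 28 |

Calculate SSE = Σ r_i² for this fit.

SSE = 40

x=2: ŷ = -2 + 3.5·2 = 5; r = 8 − 5 = 3
x=3: ŷ = -2 + 3.5·3 = 8.5; r = 9.5 − 8.5 = 1
x=4: ŷ = -2 + 3.5·4 = 12; r = 9 − 12 = -3
x=5: ŷ = -2 + 3.5·5 = 15.5; r = 11.5 − 15.5 = -4
x=6: ŷ = -2 + 3.5·6 = 19; r = 19 − 19 = 0
x=7: ŷ = -2 + 3.5·7 = 22.5; r = 23.5 − 22.5 = 1
x=8: ŷ = -2 + 3.5·8 = 26; r = 28 − 26 = 2
SSE = 9 + 1 + 9 + 16 + 0 + 1 + 4 = 40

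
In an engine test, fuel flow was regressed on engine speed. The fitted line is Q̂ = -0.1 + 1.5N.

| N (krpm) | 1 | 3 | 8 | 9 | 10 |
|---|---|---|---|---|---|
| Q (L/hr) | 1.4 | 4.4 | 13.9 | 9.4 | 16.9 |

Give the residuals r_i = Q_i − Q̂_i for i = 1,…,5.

0, 0, 2, -4, 2

N=1: Q̂ = -0.1 + 1.5·1 = 1.4; r = 1.4 − 1.4 = 0
N=3: Q̂ = -0.1 + 1.5·3 = 4.4; r = 4.4 − 4.4 = 0
N=8: Q̂ = -0.1 + 1.5·8 = 11.9; r = 13.9 − 11.9 = 2
N=9: Q̂ = -0.1 + 1.5·9 = 13.4; r = 9.4 − 13.4 = -4
N=10: Q̂ = -0.1 + 1.5·10 = 14.9; r = 16.9 − 14.9 = 2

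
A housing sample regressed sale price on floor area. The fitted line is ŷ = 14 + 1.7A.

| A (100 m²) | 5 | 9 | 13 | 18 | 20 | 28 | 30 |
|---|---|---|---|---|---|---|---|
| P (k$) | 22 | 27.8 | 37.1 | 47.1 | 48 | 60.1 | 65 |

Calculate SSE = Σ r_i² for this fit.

A=5: ŷ = 14 + 1.7·5 = 22.5; r = 22 − 22.5 = -0.5
A=9: ŷ = 14 + 1.7·9 = 29.3; r = 27.8 − 29.3 = -1.5
A=13: ŷ = 14 + 1.7·13 = 36.1; r = 37.1 − 36.1 = 1
A=18: ŷ = 14 + 1.7·18 = 44.6; r = 47.1 − 44.6 = 2.5
A=20: ŷ = 14 + 1.7·20 = 48; r = 48 − 48 = 0
A=28: ŷ = 14 + 1.7·28 = 61.6; r = 60.1 − 61.6 = -1.5
A=30: ŷ = 14 + 1.7·30 = 65; r = 65 − 65 = 0
SSE = 0.25 + 2.25 + 1 + 6.25 + 0 + 2.25 + 0 = 12

SSE = 12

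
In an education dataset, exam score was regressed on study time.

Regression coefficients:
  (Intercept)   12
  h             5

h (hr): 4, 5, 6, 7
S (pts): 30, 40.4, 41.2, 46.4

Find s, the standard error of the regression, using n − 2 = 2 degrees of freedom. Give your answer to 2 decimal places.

h=4: Ŝ = 12 + 5·4 = 32; r = 30 − 32 = -2
h=5: Ŝ = 12 + 5·5 = 37; r = 40.4 − 37 = 3.4
h=6: Ŝ = 12 + 5·6 = 42; r = 41.2 − 42 = -0.8
h=7: Ŝ = 12 + 5·7 = 47; r = 46.4 − 47 = -0.6
SSE = 4 + 11.56 + 0.64 + 0.36 = 16.56
s = √(16.56/2) = √8.28 ≈ 2.88

s = 2.88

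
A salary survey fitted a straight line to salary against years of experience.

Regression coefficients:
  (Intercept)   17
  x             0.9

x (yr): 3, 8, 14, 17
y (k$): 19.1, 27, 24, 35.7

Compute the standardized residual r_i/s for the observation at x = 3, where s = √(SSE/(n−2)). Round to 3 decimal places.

-0.119

x=3: ŷ = 17 + 0.9·3 = 19.7; r = 19.1 − 19.7 = -0.6
x=8: ŷ = 17 + 0.9·8 = 24.2; r = 27 − 24.2 = 2.8
x=14: ŷ = 17 + 0.9·14 = 29.6; r = 24 − 29.6 = -5.6
x=17: ŷ = 17 + 0.9·17 = 32.3; r = 35.7 − 32.3 = 3.4
SSE = 0.36 + 7.84 + 31.36 + 11.56 = 51.12
s = √(51.12/2) = 5.05569
r/s = -0.6 / 5.05569 = -0.119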